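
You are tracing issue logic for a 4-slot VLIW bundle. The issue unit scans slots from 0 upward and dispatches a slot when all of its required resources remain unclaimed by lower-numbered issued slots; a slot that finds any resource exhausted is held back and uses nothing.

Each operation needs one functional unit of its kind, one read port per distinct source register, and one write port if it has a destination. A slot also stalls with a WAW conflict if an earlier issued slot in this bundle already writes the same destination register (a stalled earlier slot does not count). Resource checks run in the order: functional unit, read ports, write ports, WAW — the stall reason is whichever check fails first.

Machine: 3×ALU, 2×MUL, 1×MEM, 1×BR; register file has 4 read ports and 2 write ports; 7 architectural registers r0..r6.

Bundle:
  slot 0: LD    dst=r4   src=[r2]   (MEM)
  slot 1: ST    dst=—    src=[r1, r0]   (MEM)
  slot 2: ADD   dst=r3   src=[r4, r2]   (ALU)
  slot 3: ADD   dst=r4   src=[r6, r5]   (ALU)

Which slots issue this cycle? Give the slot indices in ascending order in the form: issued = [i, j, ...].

#0 MEM src=r2 dispatched  <A:3 Mu:2 Ld:0 B:1 rd:3 wr:1>
#1 MEM src=r1,r0 held:FU  <A:3 Mu:2 Ld:0 B:1 rd:3 wr:1>
#2 ALU src=r4,r2 dispatched  <A:2 Mu:2 Ld:0 B:1 rd:1 wr:0>
#3 ALU src=r6,r5 held:RD_PORT  <A:2 Mu:2 Ld:0 B:1 rd:1 wr:0>

issued = [0, 2]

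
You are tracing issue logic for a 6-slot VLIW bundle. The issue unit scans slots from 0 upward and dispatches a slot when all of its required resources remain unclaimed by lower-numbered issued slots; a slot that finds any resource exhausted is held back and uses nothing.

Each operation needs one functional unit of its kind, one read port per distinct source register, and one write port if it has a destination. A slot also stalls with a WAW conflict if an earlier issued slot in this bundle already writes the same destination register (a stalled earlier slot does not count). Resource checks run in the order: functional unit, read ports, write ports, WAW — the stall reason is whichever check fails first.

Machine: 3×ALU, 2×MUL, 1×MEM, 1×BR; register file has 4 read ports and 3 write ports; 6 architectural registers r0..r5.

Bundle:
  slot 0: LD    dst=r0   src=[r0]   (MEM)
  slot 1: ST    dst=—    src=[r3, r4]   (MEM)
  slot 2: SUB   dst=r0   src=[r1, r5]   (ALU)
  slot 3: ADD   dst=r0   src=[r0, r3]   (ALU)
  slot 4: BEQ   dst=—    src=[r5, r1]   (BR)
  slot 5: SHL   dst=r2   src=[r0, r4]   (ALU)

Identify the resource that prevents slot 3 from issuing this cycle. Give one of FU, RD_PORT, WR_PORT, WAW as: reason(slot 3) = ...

#0 MEM src=r0 dispatched  <A:3 Mu:2 Ld:0 B:1 rd:3 wr:2>
#1 MEM src=r3,r4 held:FU  <A:3 Mu:2 Ld:0 B:1 rd:3 wr:2>
#2 ALU src=r1,r5 held:WAW  <A:3 Mu:2 Ld:0 B:1 rd:3 wr:2>
#3 ALU src=r0,r3 held:WAW  <A:3 Mu:2 Ld:0 B:1 rd:3 wr:2>
#4 BR src=r5,r1 dispatched  <A:3 Mu:2 Ld:0 B:0 rd:1 wr:2>
#5 ALU src=r0,r4 held:RD_PORT  <A:3 Mu:2 Ld:0 B:0 rd:1 wr:2>

reason(slot 3) = WAW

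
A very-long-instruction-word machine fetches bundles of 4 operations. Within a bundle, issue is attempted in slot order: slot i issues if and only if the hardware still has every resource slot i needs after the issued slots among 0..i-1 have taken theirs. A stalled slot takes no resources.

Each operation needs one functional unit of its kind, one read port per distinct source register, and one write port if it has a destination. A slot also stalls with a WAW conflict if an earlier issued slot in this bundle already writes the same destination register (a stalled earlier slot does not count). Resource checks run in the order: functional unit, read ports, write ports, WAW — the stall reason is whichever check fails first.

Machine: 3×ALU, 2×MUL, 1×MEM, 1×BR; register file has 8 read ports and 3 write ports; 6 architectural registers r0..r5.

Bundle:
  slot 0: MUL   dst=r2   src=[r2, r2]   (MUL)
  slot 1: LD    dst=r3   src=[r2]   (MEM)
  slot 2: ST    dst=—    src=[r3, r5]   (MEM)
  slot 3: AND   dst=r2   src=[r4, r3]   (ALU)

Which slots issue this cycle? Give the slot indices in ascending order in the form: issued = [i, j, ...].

issued = [0, 1]

[0] MUL needs rd=1 wr=1: ok; after: ALU=3 MUL=1 MEM=1 BR=1, R=7, W=2
[1] MEM needs rd=1 wr=1: ok; after: ALU=3 MUL=1 MEM=0 BR=1, R=6, W=1
[2] MEM needs rd=2 wr=0: FU; after: ALU=3 MUL=1 MEM=0 BR=1, R=6, W=1
[3] ALU needs rd=2 wr=1: WAW; after: ALU=3 MUL=1 MEM=0 BR=1, R=6, W=1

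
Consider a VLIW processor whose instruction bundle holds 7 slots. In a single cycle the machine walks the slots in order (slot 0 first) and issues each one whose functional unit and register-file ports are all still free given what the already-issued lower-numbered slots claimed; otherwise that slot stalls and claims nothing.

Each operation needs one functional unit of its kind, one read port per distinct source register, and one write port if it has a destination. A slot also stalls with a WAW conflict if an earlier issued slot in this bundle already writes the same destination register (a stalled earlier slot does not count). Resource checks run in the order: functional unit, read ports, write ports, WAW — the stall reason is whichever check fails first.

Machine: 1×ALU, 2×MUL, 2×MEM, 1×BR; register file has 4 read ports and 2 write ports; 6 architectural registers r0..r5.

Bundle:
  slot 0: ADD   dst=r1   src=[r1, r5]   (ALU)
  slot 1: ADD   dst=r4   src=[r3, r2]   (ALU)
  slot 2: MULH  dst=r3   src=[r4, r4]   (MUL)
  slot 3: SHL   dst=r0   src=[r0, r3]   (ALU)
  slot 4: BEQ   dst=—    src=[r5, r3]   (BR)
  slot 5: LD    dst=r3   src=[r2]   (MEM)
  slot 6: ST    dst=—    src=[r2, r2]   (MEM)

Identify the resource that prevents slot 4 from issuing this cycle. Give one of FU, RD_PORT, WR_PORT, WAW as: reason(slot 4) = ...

#0 ALU src=r1,r5 dispatched  <A:0 Mu:2 Ld:2 B:1 rd:2 wr:1>
#1 ALU src=r3,r2 held:FU  <A:0 Mu:2 Ld:2 B:1 rd:2 wr:1>
#2 MUL src=r4,r4 dispatched  <A:0 Mu:1 Ld:2 B:1 rd:1 wr:0>
#3 ALU src=r0,r3 held:FU  <A:0 Mu:1 Ld:2 B:1 rd:1 wr:0>
#4 BR src=r5,r3 held:RD_PORT  <A:0 Mu:1 Ld:2 B:1 rd:1 wr:0>
#5 MEM src=r2 held:WR_PORT  <A:0 Mu:1 Ld:2 B:1 rd:1 wr:0>
#6 MEM src=r2,r2 dispatched  <A:0 Mu:1 Ld:1 B:1 rd:0 wr:0>

reason(slot 4) = RD_PORT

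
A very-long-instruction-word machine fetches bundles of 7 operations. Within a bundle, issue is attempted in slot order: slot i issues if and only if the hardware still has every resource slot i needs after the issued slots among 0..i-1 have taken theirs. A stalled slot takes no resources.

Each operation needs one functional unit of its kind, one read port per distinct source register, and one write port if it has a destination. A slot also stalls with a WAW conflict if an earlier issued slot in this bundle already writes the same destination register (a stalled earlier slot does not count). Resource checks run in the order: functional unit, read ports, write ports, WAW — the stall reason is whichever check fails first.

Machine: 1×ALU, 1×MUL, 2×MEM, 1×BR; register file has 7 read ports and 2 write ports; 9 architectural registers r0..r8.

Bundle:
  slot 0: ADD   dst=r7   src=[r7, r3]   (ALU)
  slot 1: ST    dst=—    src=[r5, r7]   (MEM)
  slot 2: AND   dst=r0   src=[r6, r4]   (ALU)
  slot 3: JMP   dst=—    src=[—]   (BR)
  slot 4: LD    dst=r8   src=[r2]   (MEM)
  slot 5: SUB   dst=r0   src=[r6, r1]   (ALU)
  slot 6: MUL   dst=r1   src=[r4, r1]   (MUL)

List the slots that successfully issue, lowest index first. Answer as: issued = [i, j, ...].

[0] ALU needs rd=2 wr=1: ok; after: ALU=0 MUL=1 MEM=2 BR=1, R=5, W=1
[1] MEM needs rd=2 wr=0: ok; after: ALU=0 MUL=1 MEM=1 BR=1, R=3, W=1
[2] ALU needs rd=2 wr=1: FU; after: ALU=0 MUL=1 MEM=1 BR=1, R=3, W=1
[3] BR needs rd=0 wr=0: ok; after: ALU=0 MUL=1 MEM=1 BR=0, R=3, W=1
[4] MEM needs rd=1 wr=1: ok; after: ALU=0 MUL=1 MEM=0 BR=0, R=2, W=0
[5] ALU needs rd=2 wr=1: FU; after: ALU=0 MUL=1 MEM=0 BR=0, R=2, W=0
[6] MUL needs rd=2 wr=1: WR_PORT; after: ALU=0 MUL=1 MEM=0 BR=0, R=2, W=0

issued = [0, 1, 3, 4]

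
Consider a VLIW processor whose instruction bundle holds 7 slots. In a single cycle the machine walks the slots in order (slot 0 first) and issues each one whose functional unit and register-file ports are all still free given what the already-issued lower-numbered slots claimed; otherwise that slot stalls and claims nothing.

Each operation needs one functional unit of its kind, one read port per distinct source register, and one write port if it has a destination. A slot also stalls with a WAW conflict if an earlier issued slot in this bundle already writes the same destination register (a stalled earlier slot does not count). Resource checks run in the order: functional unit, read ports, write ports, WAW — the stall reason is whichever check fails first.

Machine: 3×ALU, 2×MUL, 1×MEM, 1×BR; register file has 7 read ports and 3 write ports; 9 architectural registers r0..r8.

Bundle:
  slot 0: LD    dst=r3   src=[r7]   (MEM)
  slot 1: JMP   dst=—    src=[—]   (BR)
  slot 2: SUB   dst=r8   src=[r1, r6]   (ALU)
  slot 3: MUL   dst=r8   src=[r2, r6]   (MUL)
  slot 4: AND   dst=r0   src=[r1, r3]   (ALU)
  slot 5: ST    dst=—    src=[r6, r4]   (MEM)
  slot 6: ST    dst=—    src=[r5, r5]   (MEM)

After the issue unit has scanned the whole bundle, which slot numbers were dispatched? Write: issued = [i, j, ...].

issued = [0, 1, 2, 4]

#0 MEM src=r7 dispatched  <A:3 Mu:2 Ld:0 B:1 rd:6 wr:2>
#1 BR src=- dispatched  <A:3 Mu:2 Ld:0 B:0 rd:6 wr:2>
#2 ALU src=r1,r6 dispatched  <A:2 Mu:2 Ld:0 B:0 rd:4 wr:1>
#3 MUL src=r2,r6 held:WAW  <A:2 Mu:2 Ld:0 B:0 rd:4 wr:1>
#4 ALU src=r1,r3 dispatched  <A:1 Mu:2 Ld:0 B:0 rd:2 wr:0>
#5 MEM src=r6,r4 held:FU  <A:1 Mu:2 Ld:0 B:0 rd:2 wr:0>
#6 MEM src=r5,r5 held:FU  <A:1 Mu:2 Ld:0 B:0 rd:2 wr:0>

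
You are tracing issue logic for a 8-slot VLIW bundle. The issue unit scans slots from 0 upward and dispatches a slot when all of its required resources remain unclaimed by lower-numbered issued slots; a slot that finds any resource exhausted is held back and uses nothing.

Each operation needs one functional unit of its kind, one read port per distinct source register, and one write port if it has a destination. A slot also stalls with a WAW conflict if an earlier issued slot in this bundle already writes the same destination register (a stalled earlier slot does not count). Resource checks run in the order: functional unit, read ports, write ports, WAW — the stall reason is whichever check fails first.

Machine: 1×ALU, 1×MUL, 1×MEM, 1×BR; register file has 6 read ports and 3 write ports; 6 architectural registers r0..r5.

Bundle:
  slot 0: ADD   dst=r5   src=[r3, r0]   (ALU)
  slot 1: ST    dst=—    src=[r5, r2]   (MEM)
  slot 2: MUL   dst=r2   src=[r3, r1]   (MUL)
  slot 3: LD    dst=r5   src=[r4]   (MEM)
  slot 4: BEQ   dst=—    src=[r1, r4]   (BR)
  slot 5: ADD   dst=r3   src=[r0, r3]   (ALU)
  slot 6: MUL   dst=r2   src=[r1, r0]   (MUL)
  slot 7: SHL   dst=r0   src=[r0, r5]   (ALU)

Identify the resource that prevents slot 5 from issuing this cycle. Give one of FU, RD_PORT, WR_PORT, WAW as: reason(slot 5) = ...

reason(slot 5) = FU

#0 ALU src=r3,r0 dispatched  <A:0 Mu:1 Ld:1 B:1 rd:4 wr:2>
#1 MEM src=r5,r2 dispatched  <A:0 Mu:1 Ld:0 B:1 rd:2 wr:2>
#2 MUL src=r3,r1 dispatched  <A:0 Mu:0 Ld:0 B:1 rd:0 wr:1>
#3 MEM src=r4 held:FU  <A:0 Mu:0 Ld:0 B:1 rd:0 wr:1>
#4 BR src=r1,r4 held:RD_PORT  <A:0 Mu:0 Ld:0 B:1 rd:0 wr:1>
#5 ALU src=r0,r3 held:FU  <A:0 Mu:0 Ld:0 B:1 rd:0 wr:1>
#6 MUL src=r1,r0 held:FU  <A:0 Mu:0 Ld:0 B:1 rd:0 wr:1>
#7 ALU src=r0,r5 held:FU  <A:0 Mu:0 Ld:0 B:1 rd:0 wr:1>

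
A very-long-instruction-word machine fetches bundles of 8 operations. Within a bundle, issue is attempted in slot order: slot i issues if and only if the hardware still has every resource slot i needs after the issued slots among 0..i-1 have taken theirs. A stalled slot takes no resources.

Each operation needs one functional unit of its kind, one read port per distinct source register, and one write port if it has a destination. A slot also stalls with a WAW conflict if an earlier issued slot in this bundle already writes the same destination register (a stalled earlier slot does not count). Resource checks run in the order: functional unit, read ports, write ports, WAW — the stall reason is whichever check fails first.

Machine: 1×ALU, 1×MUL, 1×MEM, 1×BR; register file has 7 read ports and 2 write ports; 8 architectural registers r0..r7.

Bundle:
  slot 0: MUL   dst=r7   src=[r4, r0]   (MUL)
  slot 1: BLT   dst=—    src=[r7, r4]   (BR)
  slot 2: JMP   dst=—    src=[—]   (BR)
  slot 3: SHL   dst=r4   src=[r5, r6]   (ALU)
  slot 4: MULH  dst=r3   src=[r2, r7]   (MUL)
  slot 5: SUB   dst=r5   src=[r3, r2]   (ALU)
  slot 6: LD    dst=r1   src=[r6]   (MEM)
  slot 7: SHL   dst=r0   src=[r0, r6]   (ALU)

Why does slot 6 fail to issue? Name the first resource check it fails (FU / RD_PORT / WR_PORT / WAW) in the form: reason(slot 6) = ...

slot 0 (MUL): ISSUE — free A1,Mu0,Ld1,B1 rp5 wp1
slot 1 (BR): ISSUE — free A1,Mu0,Ld1,B0 rp3 wp1
slot 2 (BR): stall FU — free A1,Mu0,Ld1,B0 rp3 wp1
slot 3 (ALU): ISSUE — free A0,Mu0,Ld1,B0 rp1 wp0
slot 4 (MUL): stall FU — free A0,Mu0,Ld1,B0 rp1 wp0
slot 5 (ALU): stall FU — free A0,Mu0,Ld1,B0 rp1 wp0
slot 6 (MEM): stall WR_PORT — free A0,Mu0,Ld1,B0 rp1 wp0
slot 7 (ALU): stall FU — free A0,Mu0,Ld1,B0 rp1 wp0

reason(slot 6) = WR_PORT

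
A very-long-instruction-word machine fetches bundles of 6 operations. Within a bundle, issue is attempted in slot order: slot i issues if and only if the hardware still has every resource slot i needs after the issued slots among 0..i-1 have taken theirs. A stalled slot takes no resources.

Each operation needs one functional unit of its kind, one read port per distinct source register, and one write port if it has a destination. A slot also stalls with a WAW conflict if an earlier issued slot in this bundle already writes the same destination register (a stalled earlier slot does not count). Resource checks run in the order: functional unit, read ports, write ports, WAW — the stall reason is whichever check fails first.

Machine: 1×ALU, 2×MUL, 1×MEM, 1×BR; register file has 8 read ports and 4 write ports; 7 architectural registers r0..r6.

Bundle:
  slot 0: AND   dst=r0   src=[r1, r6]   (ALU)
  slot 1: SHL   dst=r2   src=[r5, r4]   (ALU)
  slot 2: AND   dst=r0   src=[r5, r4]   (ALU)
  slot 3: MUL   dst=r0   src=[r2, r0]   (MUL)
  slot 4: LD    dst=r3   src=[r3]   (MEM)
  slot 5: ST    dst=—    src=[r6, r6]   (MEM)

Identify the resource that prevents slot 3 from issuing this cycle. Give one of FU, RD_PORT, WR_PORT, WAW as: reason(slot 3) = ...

reason(slot 3) = WAW

[0] ALU needs rd=2 wr=1: ok; after: ALU=0 MUL=2 MEM=1 BR=1, R=6, W=3
[1] ALU needs rd=2 wr=1: FU; after: ALU=0 MUL=2 MEM=1 BR=1, R=6, W=3
[2] ALU needs rd=2 wr=1: FU; after: ALU=0 MUL=2 MEM=1 BR=1, R=6, W=3
[3] MUL needs rd=2 wr=1: WAW; after: ALU=0 MUL=2 MEM=1 BR=1, R=6, W=3
[4] MEM needs rd=1 wr=1: ok; after: ALU=0 MUL=2 MEM=0 BR=1, R=5, W=2
[5] MEM needs rd=1 wr=0: FU; after: ALU=0 MUL=2 MEM=0 BR=1, R=5, W=2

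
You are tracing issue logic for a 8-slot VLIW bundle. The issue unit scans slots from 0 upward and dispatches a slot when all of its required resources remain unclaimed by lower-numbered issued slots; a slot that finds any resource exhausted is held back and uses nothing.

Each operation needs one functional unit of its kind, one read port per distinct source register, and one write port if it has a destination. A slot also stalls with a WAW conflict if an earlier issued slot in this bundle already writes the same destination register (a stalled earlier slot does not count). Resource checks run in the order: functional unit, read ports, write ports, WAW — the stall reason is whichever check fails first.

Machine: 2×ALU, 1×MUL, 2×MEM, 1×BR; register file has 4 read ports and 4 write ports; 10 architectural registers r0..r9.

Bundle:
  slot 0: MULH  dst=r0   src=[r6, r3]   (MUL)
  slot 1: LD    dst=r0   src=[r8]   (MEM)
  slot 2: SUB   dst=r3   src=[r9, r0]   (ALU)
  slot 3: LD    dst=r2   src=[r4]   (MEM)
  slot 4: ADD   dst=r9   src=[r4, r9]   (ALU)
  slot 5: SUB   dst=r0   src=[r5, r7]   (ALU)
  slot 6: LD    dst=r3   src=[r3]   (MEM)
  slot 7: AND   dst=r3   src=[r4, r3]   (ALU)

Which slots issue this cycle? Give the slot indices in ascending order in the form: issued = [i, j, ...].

issued = [0, 2]

(0) want 1×MUL +2rd +1wr — yes → AL2|MU0|ME2|BR1|rd2|wr3
(1) want 1×MEM +1rd +1wr — WAW → AL2|MU0|ME2|BR1|rd2|wr3
(2) want 1×ALU +2rd +1wr — yes → AL1|MU0|ME2|BR1|rd0|wr2
(3) want 1×MEM +1rd +1wr — RD_PORT → AL1|MU0|ME2|BR1|rd0|wr2
(4) want 1×ALU +2rd +1wr — RD_PORT → AL1|MU0|ME2|BR1|rd0|wr2
(5) want 1×ALU +2rd +1wr — RD_PORT → AL1|MU0|ME2|BR1|rd0|wr2
(6) want 1×MEM +1rd +1wr — RD_PORT → AL1|MU0|ME2|BR1|rd0|wr2
(7) want 1×ALU +2rd +1wr — RD_PORT → AL1|MU0|ME2|BR1|rd0|wr2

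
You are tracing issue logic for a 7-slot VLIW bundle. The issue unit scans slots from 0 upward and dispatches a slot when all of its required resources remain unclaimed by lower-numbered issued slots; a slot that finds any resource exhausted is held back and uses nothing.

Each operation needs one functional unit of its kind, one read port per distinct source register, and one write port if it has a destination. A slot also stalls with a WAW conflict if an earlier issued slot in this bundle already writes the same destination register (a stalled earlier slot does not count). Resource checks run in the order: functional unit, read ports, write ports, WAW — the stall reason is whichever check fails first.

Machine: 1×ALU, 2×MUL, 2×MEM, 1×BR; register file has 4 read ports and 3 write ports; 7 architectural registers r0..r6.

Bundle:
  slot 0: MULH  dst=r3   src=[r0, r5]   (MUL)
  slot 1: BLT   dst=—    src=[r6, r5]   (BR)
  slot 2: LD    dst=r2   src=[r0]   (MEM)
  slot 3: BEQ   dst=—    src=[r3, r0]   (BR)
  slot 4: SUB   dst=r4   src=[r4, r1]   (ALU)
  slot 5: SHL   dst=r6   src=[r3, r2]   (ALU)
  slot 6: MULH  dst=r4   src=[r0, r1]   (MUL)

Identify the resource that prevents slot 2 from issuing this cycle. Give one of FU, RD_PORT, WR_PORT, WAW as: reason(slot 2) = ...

reason(slot 2) = RD_PORT

  0. MUL→r3 ⇒ go  {1A/1Mu/2Ld/1B | 2r 2w}
  1. BR ⇒ go  {1A/1Mu/2Ld/0B | 0r 2w}
  2. MEM→r2 ⇒ no(RD_PORT)  {1A/1Mu/2Ld/0B | 0r 2w}
  3. BR ⇒ no(FU)  {1A/1Mu/2Ld/0B | 0r 2w}
  4. ALU→r4 ⇒ no(RD_PORT)  {1A/1Mu/2Ld/0B | 0r 2w}
  5. ALU→r6 ⇒ no(RD_PORT)  {1A/1Mu/2Ld/0B | 0r 2w}
  6. MUL→r4 ⇒ no(RD_PORT)  {1A/1Mu/2Ld/0B | 0r 2w}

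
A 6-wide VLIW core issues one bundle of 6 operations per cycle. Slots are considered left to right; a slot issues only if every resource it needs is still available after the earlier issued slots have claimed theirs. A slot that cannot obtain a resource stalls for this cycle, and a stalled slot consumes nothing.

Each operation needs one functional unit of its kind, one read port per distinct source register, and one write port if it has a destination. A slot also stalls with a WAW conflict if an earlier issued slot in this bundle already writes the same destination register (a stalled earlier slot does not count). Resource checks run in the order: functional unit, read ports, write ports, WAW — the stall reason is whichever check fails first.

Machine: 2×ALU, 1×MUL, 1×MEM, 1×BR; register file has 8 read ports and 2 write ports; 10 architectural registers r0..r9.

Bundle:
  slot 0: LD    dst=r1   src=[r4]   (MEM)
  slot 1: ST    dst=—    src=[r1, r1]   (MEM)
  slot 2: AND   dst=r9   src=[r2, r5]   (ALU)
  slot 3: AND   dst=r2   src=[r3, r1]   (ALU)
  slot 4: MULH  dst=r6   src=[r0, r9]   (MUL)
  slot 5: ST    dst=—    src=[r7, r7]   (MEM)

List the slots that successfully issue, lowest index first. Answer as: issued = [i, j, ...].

slot 0 (MEM): ISSUE — free A2,Mu1,Ld0,B1 rp7 wp1
slot 1 (MEM): stall FU — free A2,Mu1,Ld0,B1 rp7 wp1
slot 2 (ALU): ISSUE — free A1,Mu1,Ld0,B1 rp5 wp0
slot 3 (ALU): stall WR_PORT — free A1,Mu1,Ld0,B1 rp5 wp0
slot 4 (MUL): stall WR_PORT — free A1,Mu1,Ld0,B1 rp5 wp0
slot 5 (MEM): stall FU — free A1,Mu1,Ld0,B1 rp5 wp0

issued = [0, 2]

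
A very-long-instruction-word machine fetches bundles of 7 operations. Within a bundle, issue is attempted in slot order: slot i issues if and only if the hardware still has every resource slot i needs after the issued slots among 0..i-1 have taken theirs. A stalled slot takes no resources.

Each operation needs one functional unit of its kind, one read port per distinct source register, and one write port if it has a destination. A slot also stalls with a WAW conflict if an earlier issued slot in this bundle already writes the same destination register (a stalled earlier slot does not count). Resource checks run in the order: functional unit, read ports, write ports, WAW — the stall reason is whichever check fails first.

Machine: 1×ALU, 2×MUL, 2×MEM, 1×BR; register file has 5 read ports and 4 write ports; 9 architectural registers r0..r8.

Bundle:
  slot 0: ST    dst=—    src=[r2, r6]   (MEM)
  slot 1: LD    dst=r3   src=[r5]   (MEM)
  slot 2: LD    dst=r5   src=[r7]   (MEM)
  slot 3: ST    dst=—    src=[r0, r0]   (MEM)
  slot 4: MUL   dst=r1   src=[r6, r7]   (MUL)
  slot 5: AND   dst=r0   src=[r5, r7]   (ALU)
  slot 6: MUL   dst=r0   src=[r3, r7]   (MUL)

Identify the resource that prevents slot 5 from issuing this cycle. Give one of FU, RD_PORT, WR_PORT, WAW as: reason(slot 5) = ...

reason(slot 5) = RD_PORT

  0. MEM ⇒ go  {1A/2Mu/1Ld/1B | 3r 4w}
  1. MEM→r3 ⇒ go  {1A/2Mu/0Ld/1B | 2r 3w}
  2. MEM→r5 ⇒ no(FU)  {1A/2Mu/0Ld/1B | 2r 3w}
  3. MEM ⇒ no(FU)  {1A/2Mu/0Ld/1B | 2r 3w}
  4. MUL→r1 ⇒ go  {1A/1Mu/0Ld/1B | 0r 2w}
  5. ALU→r0 ⇒ no(RD_PORT)  {1A/1Mu/0Ld/1B | 0r 2w}
  6. MUL→r0 ⇒ no(RD_PORT)  {1A/1Mu/0Ld/1B | 0r 2w}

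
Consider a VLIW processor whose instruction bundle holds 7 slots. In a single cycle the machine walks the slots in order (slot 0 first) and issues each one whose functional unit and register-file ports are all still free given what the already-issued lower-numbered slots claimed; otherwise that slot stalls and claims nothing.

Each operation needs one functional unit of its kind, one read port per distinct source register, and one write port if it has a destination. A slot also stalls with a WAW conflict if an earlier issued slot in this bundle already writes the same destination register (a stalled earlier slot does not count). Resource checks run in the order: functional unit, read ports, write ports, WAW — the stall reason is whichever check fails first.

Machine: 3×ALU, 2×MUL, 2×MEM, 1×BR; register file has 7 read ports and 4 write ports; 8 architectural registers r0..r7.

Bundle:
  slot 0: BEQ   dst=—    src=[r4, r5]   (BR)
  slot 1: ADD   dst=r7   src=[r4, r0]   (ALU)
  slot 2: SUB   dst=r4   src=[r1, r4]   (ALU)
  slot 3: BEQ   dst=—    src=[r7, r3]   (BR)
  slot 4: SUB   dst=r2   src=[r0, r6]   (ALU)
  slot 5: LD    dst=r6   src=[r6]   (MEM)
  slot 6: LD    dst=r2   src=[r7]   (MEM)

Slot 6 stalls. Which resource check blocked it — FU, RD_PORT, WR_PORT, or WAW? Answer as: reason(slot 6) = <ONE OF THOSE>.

slot 0 (BR): ISSUE — free A3,Mu2,Ld2,B0 rp5 wp4
slot 1 (ALU): ISSUE — free A2,Mu2,Ld2,B0 rp3 wp3
slot 2 (ALU): ISSUE — free A1,Mu2,Ld2,B0 rp1 wp2
slot 3 (BR): stall FU — free A1,Mu2,Ld2,B0 rp1 wp2
slot 4 (ALU): stall RD_PORT — free A1,Mu2,Ld2,B0 rp1 wp2
slot 5 (MEM): ISSUE — free A1,Mu2,Ld1,B0 rp0 wp1
slot 6 (MEM): stall RD_PORT — free A1,Mu2,Ld1,B0 rp0 wp1

reason(slot 6) = RD_PORT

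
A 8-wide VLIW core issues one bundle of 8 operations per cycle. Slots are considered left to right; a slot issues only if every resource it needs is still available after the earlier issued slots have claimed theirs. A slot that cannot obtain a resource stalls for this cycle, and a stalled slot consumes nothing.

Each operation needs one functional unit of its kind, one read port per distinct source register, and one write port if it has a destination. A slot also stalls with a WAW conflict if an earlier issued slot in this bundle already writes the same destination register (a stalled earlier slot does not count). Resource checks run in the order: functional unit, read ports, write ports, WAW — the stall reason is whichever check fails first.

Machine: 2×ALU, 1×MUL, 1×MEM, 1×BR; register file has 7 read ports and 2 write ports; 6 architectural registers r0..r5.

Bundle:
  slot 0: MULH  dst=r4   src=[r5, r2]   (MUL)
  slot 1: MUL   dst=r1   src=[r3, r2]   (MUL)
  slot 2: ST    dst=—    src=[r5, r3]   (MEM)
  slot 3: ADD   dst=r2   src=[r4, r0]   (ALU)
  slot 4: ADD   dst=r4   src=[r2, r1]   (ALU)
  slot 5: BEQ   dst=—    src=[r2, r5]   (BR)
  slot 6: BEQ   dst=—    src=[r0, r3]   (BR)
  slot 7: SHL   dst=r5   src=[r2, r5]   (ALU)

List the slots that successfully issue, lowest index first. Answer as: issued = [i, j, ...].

(0) want 1×MUL +2rd +1wr — yes → AL2|MU0|ME1|BR1|rd5|wr1
(1) want 1×MUL +2rd +1wr — FU → AL2|MU0|ME1|BR1|rd5|wr1
(2) want 1×MEM +2rd +0wr — yes → AL2|MU0|ME0|BR1|rd3|wr1
(3) want 1×ALU +2rd +1wr — yes → AL1|MU0|ME0|BR1|rd1|wr0
(4) want 1×ALU +2rd +1wr — RD_PORT → AL1|MU0|ME0|BR1|rd1|wr0
(5) want 1×BR +2rd +0wr — RD_PORT → AL1|MU0|ME0|BR1|rd1|wr0
(6) want 1×BR +2rd +0wr — RD_PORT → AL1|MU0|ME0|BR1|rd1|wr0
(7) want 1×ALU +2rd +1wr — RD_PORT → AL1|MU0|ME0|BR1|rd1|wr0

issued = [0, 2, 3]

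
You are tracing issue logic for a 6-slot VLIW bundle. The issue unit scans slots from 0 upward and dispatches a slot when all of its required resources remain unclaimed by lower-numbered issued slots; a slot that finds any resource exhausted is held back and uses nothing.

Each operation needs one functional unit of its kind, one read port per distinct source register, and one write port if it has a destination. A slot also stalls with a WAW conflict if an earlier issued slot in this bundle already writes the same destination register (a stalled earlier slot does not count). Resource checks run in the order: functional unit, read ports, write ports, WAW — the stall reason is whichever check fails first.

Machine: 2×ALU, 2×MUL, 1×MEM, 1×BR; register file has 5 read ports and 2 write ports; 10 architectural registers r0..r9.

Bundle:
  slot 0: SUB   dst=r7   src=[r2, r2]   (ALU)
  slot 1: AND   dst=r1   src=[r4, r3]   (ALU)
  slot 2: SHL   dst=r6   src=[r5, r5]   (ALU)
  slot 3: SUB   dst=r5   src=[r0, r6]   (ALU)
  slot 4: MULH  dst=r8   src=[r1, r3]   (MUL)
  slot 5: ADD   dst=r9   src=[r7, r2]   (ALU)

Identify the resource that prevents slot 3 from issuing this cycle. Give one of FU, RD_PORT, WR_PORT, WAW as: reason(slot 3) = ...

(0) want 1×ALU +1rd +1wr — yes → AL1|MU2|ME1|BR1|rd4|wr1
(1) want 1×ALU +2rd +1wr — yes → AL0|MU2|ME1|BR1|rd2|wr0
(2) want 1×ALU +1rd +1wr — FU → AL0|MU2|ME1|BR1|rd2|wr0
(3) want 1×ALU +2rd +1wr — FU → AL0|MU2|ME1|BR1|rd2|wr0
(4) want 1×MUL +2rd +1wr — WR_PORT → AL0|MU2|ME1|BR1|rd2|wr0
(5) want 1×ALU +2rd +1wr — FU → AL0|MU2|ME1|BR1|rd2|wr0

reason(slot 3) = FU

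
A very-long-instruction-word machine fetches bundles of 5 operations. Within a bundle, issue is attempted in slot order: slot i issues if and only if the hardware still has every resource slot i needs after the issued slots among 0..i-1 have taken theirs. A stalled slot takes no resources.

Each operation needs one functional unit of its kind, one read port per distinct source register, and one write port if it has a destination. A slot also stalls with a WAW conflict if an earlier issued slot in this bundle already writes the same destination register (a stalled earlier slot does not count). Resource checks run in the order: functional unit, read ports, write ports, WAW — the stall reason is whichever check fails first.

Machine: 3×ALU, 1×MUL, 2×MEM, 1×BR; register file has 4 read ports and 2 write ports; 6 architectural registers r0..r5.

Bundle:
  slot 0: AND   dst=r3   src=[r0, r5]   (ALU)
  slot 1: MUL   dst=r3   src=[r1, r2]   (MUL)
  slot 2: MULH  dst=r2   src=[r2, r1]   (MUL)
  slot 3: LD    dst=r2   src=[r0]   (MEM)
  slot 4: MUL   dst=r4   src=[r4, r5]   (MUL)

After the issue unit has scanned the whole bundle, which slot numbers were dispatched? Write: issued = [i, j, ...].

#0 ALU src=r0,r5 dispatched  <A:2 Mu:1 Ld:2 B:1 rd:2 wr:1>
#1 MUL src=r1,r2 held:WAW  <A:2 Mu:1 Ld:2 B:1 rd:2 wr:1>
#2 MUL src=r2,r1 dispatched  <A:2 Mu:0 Ld:2 B:1 rd:0 wr:0>
#3 MEM src=r0 held:RD_PORT  <A:2 Mu:0 Ld:2 B:1 rd:0 wr:0>
#4 MUL src=r4,r5 held:FU  <A:2 Mu:0 Ld:2 B:1 rd:0 wr:0>

issued = [0, 2]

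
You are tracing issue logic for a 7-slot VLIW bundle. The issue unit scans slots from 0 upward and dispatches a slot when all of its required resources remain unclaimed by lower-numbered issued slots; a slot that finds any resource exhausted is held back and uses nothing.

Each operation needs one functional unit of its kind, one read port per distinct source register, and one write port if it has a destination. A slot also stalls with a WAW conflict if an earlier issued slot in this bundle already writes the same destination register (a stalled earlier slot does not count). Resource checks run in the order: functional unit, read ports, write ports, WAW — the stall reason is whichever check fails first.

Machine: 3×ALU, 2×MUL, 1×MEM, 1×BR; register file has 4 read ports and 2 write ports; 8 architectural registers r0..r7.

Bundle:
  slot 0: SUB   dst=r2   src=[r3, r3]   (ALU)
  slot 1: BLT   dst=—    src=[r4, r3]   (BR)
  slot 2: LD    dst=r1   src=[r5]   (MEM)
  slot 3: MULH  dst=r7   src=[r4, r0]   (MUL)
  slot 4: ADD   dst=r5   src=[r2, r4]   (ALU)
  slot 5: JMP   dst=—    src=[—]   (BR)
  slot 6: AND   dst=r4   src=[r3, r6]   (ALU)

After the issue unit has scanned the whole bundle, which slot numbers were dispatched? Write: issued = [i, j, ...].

issued = [0, 1, 2]

[0] ALU needs rd=1 wr=1: ok; after: ALU=2 MUL=2 MEM=1 BR=1, R=3, W=1
[1] BR needs rd=2 wr=0: ok; after: ALU=2 MUL=2 MEM=1 BR=0, R=1, W=1
[2] MEM needs rd=1 wr=1: ok; after: ALU=2 MUL=2 MEM=0 BR=0, R=0, W=0
[3] MUL needs rd=2 wr=1: RD_PORT; after: ALU=2 MUL=2 MEM=0 BR=0, R=0, W=0
[4] ALU needs rd=2 wr=1: RD_PORT; after: ALU=2 MUL=2 MEM=0 BR=0, R=0, W=0
[5] BR needs rd=0 wr=0: FU; after: ALU=2 MUL=2 MEM=0 BR=0, R=0, W=0
[6] ALU needs rd=2 wr=1: RD_PORT; after: ALU=2 MUL=2 MEM=0 BR=0, R=0, W=0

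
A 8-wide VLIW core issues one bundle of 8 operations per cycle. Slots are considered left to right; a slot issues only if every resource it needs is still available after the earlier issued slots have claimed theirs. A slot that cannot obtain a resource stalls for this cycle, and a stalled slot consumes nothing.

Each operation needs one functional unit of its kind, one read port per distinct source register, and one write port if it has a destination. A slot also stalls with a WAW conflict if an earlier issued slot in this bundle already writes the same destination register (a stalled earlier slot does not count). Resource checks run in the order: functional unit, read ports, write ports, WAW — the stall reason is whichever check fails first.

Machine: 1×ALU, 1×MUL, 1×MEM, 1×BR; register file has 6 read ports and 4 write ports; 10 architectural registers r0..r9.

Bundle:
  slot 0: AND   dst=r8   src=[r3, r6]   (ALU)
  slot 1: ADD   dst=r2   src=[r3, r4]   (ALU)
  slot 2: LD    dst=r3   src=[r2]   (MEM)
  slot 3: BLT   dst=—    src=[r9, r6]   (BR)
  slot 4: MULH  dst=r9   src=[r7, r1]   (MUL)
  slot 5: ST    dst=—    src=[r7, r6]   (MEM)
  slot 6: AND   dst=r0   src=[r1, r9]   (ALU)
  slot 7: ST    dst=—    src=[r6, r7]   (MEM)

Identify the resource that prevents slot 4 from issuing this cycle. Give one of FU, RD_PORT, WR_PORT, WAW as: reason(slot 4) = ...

slot 0 (ALU): ISSUE — free A0,Mu1,Ld1,B1 rp4 wp3
slot 1 (ALU): stall FU — free A0,Mu1,Ld1,B1 rp4 wp3
slot 2 (MEM): ISSUE — free A0,Mu1,Ld0,B1 rp3 wp2
slot 3 (BR): ISSUE — free A0,Mu1,Ld0,B0 rp1 wp2
slot 4 (MUL): stall RD_PORT — free A0,Mu1,Ld0,B0 rp1 wp2
slot 5 (MEM): stall FU — free A0,Mu1,Ld0,B0 rp1 wp2
slot 6 (ALU): stall FU — free A0,Mu1,Ld0,B0 rp1 wp2
slot 7 (MEM): stall FU — free A0,Mu1,Ld0,B0 rp1 wp2

reason(slot 4) = RD_PORT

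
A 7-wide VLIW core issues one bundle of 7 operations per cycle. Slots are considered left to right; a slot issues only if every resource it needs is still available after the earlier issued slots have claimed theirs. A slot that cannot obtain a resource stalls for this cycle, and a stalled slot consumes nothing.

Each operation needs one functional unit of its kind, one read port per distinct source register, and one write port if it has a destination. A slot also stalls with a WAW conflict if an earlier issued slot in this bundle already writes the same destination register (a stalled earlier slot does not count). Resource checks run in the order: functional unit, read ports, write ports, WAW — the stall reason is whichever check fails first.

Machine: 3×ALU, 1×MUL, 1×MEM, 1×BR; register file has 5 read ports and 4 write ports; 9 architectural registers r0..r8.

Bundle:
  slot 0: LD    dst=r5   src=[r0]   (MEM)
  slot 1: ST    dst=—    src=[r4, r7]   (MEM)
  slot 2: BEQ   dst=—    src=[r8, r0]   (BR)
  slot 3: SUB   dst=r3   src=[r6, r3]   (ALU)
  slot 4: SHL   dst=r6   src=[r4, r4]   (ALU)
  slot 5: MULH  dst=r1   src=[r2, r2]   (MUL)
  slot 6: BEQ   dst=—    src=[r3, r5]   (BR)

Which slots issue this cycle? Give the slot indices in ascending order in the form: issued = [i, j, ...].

[0] MEM needs rd=1 wr=1: ok; after: ALU=3 MUL=1 MEM=0 BR=1, R=4, W=3
[1] MEM needs rd=2 wr=0: FU; after: ALU=3 MUL=1 MEM=0 BR=1, R=4, W=3
[2] BR needs rd=2 wr=0: ok; after: ALU=3 MUL=1 MEM=0 BR=0, R=2, W=3
[3] ALU needs rd=2 wr=1: ok; after: ALU=2 MUL=1 MEM=0 BR=0, R=0, W=2
[4] ALU needs rd=1 wr=1: RD_PORT; after: ALU=2 MUL=1 MEM=0 BR=0, R=0, W=2
[5] MUL needs rd=1 wr=1: RD_PORT; after: ALU=2 MUL=1 MEM=0 BR=0, R=0, W=2
[6] BR needs rd=2 wr=0: FU; after: ALU=2 MUL=1 MEM=0 BR=0, R=0, W=2

issued = [0, 2, 3]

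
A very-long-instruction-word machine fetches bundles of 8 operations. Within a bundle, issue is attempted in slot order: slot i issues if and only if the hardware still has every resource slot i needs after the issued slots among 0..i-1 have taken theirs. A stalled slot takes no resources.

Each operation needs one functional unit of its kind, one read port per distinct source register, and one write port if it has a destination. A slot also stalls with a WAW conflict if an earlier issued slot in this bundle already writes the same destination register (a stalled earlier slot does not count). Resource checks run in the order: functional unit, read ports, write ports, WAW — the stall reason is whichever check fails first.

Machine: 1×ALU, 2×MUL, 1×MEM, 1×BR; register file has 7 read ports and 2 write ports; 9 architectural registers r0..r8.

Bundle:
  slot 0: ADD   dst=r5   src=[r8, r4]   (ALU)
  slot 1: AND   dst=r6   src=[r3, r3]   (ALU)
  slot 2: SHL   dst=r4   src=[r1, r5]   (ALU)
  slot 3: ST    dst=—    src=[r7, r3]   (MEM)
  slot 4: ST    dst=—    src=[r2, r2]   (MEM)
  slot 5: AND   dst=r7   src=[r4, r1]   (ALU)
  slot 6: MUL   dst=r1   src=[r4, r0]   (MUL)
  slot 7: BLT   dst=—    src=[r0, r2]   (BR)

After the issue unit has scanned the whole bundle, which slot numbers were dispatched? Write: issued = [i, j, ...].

issued = [0, 3, 6]

(0) want 1×ALU +2rd +1wr — yes → AL0|MU2|ME1|BR1|rd5|wr1
(1) want 1×ALU +1rd +1wr — FU → AL0|MU2|ME1|BR1|rd5|wr1
(2) want 1×ALU +2rd +1wr — FU → AL0|MU2|ME1|BR1|rd5|wr1
(3) want 1×MEM +2rd +0wr — yes → AL0|MU2|ME0|BR1|rd3|wr1
(4) want 1×MEM +1rd +0wr — FU → AL0|MU2|ME0|BR1|rd3|wr1
(5) want 1×ALU +2rd +1wr — FU → AL0|MU2|ME0|BR1|rd3|wr1
(6) want 1×MUL +2rd +1wr — yes → AL0|MU1|ME0|BR1|rd1|wr0
(7) want 1×BR +2rd +0wr — RD_PORT → AL0|MU1|ME0|BR1|rd1|wr0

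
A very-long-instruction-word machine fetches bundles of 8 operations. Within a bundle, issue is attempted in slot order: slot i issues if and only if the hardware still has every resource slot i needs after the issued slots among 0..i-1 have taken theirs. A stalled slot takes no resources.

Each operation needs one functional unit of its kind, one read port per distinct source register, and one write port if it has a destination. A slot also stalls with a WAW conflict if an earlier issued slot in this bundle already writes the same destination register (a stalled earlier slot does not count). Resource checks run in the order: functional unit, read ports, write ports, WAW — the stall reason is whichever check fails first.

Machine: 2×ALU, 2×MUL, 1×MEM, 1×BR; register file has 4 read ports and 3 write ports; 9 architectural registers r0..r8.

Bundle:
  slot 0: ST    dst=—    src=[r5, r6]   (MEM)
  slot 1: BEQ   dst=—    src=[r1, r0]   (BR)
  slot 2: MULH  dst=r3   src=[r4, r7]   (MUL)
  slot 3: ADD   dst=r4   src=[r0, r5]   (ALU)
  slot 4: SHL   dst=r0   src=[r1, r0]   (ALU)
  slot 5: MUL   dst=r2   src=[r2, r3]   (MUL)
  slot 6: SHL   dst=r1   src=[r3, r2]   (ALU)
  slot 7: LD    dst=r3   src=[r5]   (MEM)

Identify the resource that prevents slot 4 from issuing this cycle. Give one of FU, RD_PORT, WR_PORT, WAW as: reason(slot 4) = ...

reason(slot 4) = RD_PORT

[0] MEM needs rd=2 wr=0: ok; after: ALU=2 MUL=2 MEM=0 BR=1, R=2, W=3
[1] BR needs rd=2 wr=0: ok; after: ALU=2 MUL=2 MEM=0 BR=0, R=0, W=3
[2] MUL needs rd=2 wr=1: RD_PORT; after: ALU=2 MUL=2 MEM=0 BR=0, R=0, W=3
[3] ALU needs rd=2 wr=1: RD_PORT; after: ALU=2 MUL=2 MEM=0 BR=0, R=0, W=3
[4] ALU needs rd=2 wr=1: RD_PORT; after: ALU=2 MUL=2 MEM=0 BR=0, R=0, W=3
[5] MUL needs rd=2 wr=1: RD_PORT; after: ALU=2 MUL=2 MEM=0 BR=0, R=0, W=3
[6] ALU needs rd=2 wr=1: RD_PORT; after: ALU=2 MUL=2 MEM=0 BR=0, R=0, W=3
[7] MEM needs rd=1 wr=1: FU; after: ALU=2 MUL=2 MEM=0 BR=0, R=0, W=3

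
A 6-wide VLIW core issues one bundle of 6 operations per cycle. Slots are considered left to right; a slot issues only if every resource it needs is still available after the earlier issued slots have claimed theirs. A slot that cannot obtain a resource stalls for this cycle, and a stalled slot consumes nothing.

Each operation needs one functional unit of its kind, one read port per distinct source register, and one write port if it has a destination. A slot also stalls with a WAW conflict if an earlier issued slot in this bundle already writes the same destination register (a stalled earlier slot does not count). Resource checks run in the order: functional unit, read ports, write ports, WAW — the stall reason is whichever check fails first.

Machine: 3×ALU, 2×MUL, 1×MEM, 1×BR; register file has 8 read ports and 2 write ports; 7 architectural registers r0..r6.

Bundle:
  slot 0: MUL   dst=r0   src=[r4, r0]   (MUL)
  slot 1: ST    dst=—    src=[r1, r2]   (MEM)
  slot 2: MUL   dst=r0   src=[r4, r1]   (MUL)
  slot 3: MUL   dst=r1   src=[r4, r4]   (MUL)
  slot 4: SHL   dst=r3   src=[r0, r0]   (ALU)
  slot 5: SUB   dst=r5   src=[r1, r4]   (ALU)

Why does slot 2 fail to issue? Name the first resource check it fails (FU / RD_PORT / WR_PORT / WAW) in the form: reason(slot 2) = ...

  0. MUL→r0 ⇒ go  {3A/1Mu/1Ld/1B | 6r 1w}
  1. MEM ⇒ go  {3A/1Mu/0Ld/1B | 4r 1w}
  2. MUL→r0 ⇒ no(WAW)  {3A/1Mu/0Ld/1B | 4r 1w}
  3. MUL→r1 ⇒ go  {3A/0Mu/0Ld/1B | 3r 0w}
  4. ALU→r3 ⇒ no(WR_PORT)  {3A/0Mu/0Ld/1B | 3r 0w}
  5. ALU→r5 ⇒ no(WR_PORT)  {3A/0Mu/0Ld/1B | 3r 0w}

reason(slot 2) = WAW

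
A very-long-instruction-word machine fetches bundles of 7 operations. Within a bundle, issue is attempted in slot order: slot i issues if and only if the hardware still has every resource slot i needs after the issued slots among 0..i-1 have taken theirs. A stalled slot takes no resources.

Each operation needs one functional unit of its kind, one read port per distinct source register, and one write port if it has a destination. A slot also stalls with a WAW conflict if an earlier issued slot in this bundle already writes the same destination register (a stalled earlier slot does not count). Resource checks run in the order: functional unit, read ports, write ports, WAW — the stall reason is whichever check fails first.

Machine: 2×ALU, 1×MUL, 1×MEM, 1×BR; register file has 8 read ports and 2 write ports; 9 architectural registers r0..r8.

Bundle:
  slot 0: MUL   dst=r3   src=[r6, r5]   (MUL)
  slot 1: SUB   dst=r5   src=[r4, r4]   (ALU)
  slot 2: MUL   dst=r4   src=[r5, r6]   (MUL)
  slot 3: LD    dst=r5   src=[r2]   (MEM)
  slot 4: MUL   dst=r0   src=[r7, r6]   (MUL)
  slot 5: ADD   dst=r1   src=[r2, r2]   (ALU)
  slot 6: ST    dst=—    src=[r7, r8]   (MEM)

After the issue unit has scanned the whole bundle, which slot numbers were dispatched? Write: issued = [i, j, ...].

[0] MUL needs rd=2 wr=1: ok; after: ALU=2 MUL=0 MEM=1 BR=1, R=6, W=1
[1] ALU needs rd=1 wr=1: ok; after: ALU=1 MUL=0 MEM=1 BR=1, R=5, W=0
[2] MUL needs rd=2 wr=1: FU; after: ALU=1 MUL=0 MEM=1 BR=1, R=5, W=0
[3] MEM needs rd=1 wr=1: WR_PORT; after: ALU=1 MUL=0 MEM=1 BR=1, R=5, W=0
[4] MUL needs rd=2 wr=1: FU; after: ALU=1 MUL=0 MEM=1 BR=1, R=5, W=0
[5] ALU needs rd=1 wr=1: WR_PORT; after: ALU=1 MUL=0 MEM=1 BR=1, R=5, W=0
[6] MEM needs rd=2 wr=0: ok; after: ALU=1 MUL=0 MEM=0 BR=1, R=3, W=0

issued = [0, 1, 6]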